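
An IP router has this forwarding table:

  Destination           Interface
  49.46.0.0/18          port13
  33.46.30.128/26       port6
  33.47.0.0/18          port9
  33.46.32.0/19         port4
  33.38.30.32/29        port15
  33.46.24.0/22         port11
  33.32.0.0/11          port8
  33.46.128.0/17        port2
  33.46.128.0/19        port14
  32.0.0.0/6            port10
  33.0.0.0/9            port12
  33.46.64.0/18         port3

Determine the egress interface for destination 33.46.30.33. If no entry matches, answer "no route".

port8

Routes whose prefix contains 33.46.30.33:
  32.0.0.0/6 (32.0.0.0 - 35.255.255.255) -> port10
  33.0.0.0/9 (33.0.0.0 - 33.127.255.255) -> port12
  33.32.0.0/11 (33.32.0.0 - 33.63.255.255) -> port8
More-specific entries that do NOT match:
  33.38.30.32/29 (33.38.30.32 - 33.38.30.39) does not contain 33.46.30.33
  33.46.30.128/26 (33.46.30.128 - 33.46.30.191) does not contain 33.46.30.33
  33.46.24.0/22 (33.46.24.0 - 33.46.27.255) does not contain 33.46.30.33
  33.46.32.0/19 (33.46.32.0 - 33.46.63.255) does not contain 33.46.30.33
  33.46.128.0/19 (33.46.128.0 - 33.46.159.255) does not contain 33.46.30.33
  49.46.0.0/18 (49.46.0.0 - 49.46.63.255) does not contain 33.46.30.33
  33.47.0.0/18 (33.47.0.0 - 33.47.63.255) does not contain 33.46.30.33
  33.46.64.0/18 (33.46.64.0 - 33.46.127.255) does not contain 33.46.30.33
  33.46.128.0/17 (33.46.128.0 - 33.46.255.255) does not contain 33.46.30.33
Longest matching prefix is /11 -> interface port8.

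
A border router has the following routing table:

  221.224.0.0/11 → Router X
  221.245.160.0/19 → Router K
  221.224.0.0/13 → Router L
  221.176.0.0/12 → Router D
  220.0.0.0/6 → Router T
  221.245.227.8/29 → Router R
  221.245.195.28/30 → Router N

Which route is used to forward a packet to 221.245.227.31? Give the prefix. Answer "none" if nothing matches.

221.224.0.0/11

Entries matching 221.245.227.31:
  220.0.0.0/6 (220.0.0.0 - 223.255.255.255)
  221.224.0.0/11 (221.224.0.0 - 221.255.255.255)
Most specific is 221.224.0.0/11.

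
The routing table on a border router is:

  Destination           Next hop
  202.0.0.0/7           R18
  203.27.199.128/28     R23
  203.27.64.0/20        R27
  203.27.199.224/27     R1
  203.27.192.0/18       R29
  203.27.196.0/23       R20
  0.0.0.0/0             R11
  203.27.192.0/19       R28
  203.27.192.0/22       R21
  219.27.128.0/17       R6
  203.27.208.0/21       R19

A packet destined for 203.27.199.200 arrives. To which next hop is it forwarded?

R28

Routes whose prefix contains 203.27.199.200:
  0.0.0.0/0 (default, matches everything) -> R11
  202.0.0.0/7 (202.0.0.0 - 203.255.255.255) -> R18
  203.27.192.0/18 (203.27.192.0 - 203.27.255.255) -> R29
  203.27.192.0/19 (203.27.192.0 - 203.27.223.255) -> R28
More-specific entries that do NOT match:
  203.27.199.128/28 (203.27.199.128 - 203.27.199.143) does not contain 203.27.199.200
  203.27.199.224/27 (203.27.199.224 - 203.27.199.255) does not contain 203.27.199.200
  203.27.196.0/23 (203.27.196.0 - 203.27.197.255) does not contain 203.27.199.200
  203.27.192.0/22 (203.27.192.0 - 203.27.195.255) does not contain 203.27.199.200
  203.27.208.0/21 (203.27.208.0 - 203.27.215.255) does not contain 203.27.199.200
  203.27.64.0/20 (203.27.64.0 - 203.27.79.255) does not contain 203.27.199.200
Longest matching prefix is /19 -> next hop R28.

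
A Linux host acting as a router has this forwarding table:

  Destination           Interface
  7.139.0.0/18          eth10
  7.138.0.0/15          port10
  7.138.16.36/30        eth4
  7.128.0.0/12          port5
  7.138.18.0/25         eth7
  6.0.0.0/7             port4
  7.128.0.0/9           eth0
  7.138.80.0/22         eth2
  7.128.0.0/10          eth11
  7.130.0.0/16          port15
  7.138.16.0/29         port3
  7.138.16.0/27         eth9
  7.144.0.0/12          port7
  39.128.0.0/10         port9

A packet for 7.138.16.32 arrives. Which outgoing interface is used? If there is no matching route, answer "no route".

port10

Routes whose prefix contains 7.138.16.32:
  6.0.0.0/7 (6.0.0.0 - 7.255.255.255) -> port4
  7.128.0.0/9 (7.128.0.0 - 7.255.255.255) -> eth0
  7.128.0.0/10 (7.128.0.0 - 7.191.255.255) -> eth11
  7.128.0.0/12 (7.128.0.0 - 7.143.255.255) -> port5
  7.138.0.0/15 (7.138.0.0 - 7.139.255.255) -> port10
More-specific entries that do NOT match:
  7.138.16.36/30 (7.138.16.36 - 7.138.16.39) does not contain 7.138.16.32
  7.138.16.0/29 (7.138.16.0 - 7.138.16.7) does not contain 7.138.16.32
  7.138.16.0/27 (7.138.16.0 - 7.138.16.31) does not contain 7.138.16.32
  7.138.18.0/25 (7.138.18.0 - 7.138.18.127) does not contain 7.138.16.32
  7.138.80.0/22 (7.138.80.0 - 7.138.83.255) does not contain 7.138.16.32
  7.139.0.0/18 (7.139.0.0 - 7.139.63.255) does not contain 7.138.16.32
  7.130.0.0/16 (7.130.0.0 - 7.130.255.255) does not contain 7.138.16.32
Longest matching prefix is /15 -> interface port10.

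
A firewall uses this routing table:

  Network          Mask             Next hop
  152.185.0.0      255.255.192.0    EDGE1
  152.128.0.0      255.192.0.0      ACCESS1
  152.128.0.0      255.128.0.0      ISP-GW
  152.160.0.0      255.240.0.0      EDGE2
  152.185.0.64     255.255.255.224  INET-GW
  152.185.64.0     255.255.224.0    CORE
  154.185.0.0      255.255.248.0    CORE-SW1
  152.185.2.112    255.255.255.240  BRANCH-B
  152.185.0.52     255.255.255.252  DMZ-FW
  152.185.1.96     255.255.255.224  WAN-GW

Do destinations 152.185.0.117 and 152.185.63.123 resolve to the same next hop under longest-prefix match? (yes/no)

152.185.0.117: longest match 152.185.0.0/18 -> EDGE1
152.185.63.123: longest match 152.185.0.0/18 -> EDGE1

yes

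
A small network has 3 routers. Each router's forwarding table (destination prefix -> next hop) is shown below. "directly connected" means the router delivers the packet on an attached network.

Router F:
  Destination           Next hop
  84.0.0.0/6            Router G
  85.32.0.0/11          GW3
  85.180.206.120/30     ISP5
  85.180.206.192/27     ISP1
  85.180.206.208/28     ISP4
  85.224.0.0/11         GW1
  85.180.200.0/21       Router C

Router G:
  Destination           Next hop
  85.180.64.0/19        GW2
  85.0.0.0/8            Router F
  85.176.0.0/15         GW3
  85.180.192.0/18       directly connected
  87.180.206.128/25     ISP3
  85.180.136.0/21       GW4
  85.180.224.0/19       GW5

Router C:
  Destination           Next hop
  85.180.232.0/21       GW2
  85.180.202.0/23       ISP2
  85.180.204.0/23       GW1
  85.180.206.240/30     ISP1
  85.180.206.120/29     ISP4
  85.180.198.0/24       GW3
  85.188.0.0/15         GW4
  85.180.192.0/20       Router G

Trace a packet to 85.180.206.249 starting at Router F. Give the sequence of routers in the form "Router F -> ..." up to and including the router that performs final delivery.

At Router F: longest match for 85.180.206.249 is 85.180.200.0/21 -> Router C
At Router C: longest match for 85.180.206.249 is 85.180.192.0/20 -> Router G
At Router G: longest match for 85.180.206.249 is 85.180.192.0/18 -> directly connected

Router F -> Router C -> Router G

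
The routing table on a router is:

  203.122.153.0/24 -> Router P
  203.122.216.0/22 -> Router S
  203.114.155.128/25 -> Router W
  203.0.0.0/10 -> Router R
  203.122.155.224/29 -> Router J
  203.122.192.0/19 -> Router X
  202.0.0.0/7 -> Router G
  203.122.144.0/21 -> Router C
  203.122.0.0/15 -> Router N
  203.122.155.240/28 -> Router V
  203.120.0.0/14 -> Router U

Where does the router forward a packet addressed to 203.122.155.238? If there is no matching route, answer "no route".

Routes whose prefix contains 203.122.155.238:
  202.0.0.0/7 (202.0.0.0 - 203.255.255.255) -> Router G
  203.120.0.0/14 (203.120.0.0 - 203.123.255.255) -> Router U
  203.122.0.0/15 (203.122.0.0 - 203.123.255.255) -> Router N
More-specific entries that do NOT match:
  203.122.155.224/29 (203.122.155.224 - 203.122.155.231) does not contain 203.122.155.238
  203.122.155.240/28 (203.122.155.240 - 203.122.155.255) does not contain 203.122.155.238
  203.114.155.128/25 (203.114.155.128 - 203.114.155.255) does not contain 203.122.155.238
  203.122.153.0/24 (203.122.153.0 - 203.122.153.255) does not contain 203.122.155.238
  203.122.216.0/22 (203.122.216.0 - 203.122.219.255) does not contain 203.122.155.238
  203.122.144.0/21 (203.122.144.0 - 203.122.151.255) does not contain 203.122.155.238
  203.122.192.0/19 (203.122.192.0 - 203.122.223.255) does not contain 203.122.155.238
Longest matching prefix is /15 -> next hop Router N.

Router N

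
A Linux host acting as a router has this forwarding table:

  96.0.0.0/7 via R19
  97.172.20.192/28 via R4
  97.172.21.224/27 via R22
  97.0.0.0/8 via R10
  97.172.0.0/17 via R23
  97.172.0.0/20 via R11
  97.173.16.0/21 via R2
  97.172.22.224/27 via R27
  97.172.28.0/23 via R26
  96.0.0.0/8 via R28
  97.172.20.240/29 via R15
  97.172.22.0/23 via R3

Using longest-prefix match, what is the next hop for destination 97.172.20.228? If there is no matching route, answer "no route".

R23

Routes whose prefix contains 97.172.20.228:
  96.0.0.0/7 (96.0.0.0 - 97.255.255.255) -> R19
  97.0.0.0/8 (97.0.0.0 - 97.255.255.255) -> R10
  97.172.0.0/17 (97.172.0.0 - 97.172.127.255) -> R23
More-specific entries that do NOT match:
  97.172.20.240/29 (97.172.20.240 - 97.172.20.247) does not contain 97.172.20.228
  97.172.20.192/28 (97.172.20.192 - 97.172.20.207) does not contain 97.172.20.228
  97.172.21.224/27 (97.172.21.224 - 97.172.21.255) does not contain 97.172.20.228
  97.172.22.224/27 (97.172.22.224 - 97.172.22.255) does not contain 97.172.20.228
  97.172.28.0/23 (97.172.28.0 - 97.172.29.255) does not contain 97.172.20.228
  97.172.22.0/23 (97.172.22.0 - 97.172.23.255) does not contain 97.172.20.228
  97.173.16.0/21 (97.173.16.0 - 97.173.23.255) does not contain 97.172.20.228
  97.172.0.0/20 (97.172.0.0 - 97.172.15.255) does not contain 97.172.20.228
Longest matching prefix is /17 -> next hop R23.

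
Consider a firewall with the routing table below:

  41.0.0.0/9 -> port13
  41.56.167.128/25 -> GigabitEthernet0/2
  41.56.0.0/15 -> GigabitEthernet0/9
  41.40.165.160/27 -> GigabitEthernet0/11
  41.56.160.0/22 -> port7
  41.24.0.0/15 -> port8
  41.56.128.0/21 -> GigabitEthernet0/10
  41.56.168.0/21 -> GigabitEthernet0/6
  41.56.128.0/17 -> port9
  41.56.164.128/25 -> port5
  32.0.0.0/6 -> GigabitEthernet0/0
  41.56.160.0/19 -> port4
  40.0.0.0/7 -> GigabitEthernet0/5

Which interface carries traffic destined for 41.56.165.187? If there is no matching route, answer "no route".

port4

Routes whose prefix contains 41.56.165.187:
  40.0.0.0/7 (40.0.0.0 - 41.255.255.255) -> GigabitEthernet0/5
  41.0.0.0/9 (41.0.0.0 - 41.127.255.255) -> port13
  41.56.0.0/15 (41.56.0.0 - 41.57.255.255) -> GigabitEthernet0/9
  41.56.128.0/17 (41.56.128.0 - 41.56.255.255) -> port9
  41.56.160.0/19 (41.56.160.0 - 41.56.191.255) -> port4
More-specific entries that do NOT match:
  41.40.165.160/27 (41.40.165.160 - 41.40.165.191) does not contain 41.56.165.187
  41.56.167.128/25 (41.56.167.128 - 41.56.167.255) does not contain 41.56.165.187
  41.56.164.128/25 (41.56.164.128 - 41.56.164.255) does not contain 41.56.165.187
  41.56.160.0/22 (41.56.160.0 - 41.56.163.255) does not contain 41.56.165.187
  41.56.128.0/21 (41.56.128.0 - 41.56.135.255) does not contain 41.56.165.187
  41.56.168.0/21 (41.56.168.0 - 41.56.175.255) does not contain 41.56.165.187
Longest matching prefix is /19 -> interface port4.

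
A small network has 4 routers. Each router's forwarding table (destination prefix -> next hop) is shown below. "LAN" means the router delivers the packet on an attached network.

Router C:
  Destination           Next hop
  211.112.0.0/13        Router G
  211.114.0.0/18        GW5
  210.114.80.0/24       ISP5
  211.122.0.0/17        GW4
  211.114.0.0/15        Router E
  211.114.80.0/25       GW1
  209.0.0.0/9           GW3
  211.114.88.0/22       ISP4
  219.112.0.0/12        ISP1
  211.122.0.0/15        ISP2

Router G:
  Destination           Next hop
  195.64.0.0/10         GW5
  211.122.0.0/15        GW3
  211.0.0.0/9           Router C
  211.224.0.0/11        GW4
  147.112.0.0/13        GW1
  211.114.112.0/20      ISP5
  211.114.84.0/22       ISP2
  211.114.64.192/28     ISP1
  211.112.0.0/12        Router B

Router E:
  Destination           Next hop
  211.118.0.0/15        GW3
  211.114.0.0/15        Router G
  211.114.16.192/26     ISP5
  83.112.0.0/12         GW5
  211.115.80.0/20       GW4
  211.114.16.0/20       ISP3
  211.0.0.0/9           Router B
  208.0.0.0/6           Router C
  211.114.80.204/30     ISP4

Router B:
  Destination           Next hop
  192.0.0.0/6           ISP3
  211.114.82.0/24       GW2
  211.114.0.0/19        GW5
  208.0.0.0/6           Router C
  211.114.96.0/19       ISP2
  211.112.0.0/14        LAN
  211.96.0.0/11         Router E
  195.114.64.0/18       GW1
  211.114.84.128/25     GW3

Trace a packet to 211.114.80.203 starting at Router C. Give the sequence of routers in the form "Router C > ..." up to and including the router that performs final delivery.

Router C > Router E > Router G > Router B

At Router C: longest match for 211.114.80.203 is 211.114.0.0/15 -> Router E
At Router E: longest match for 211.114.80.203 is 211.114.0.0/15 -> Router G
At Router G: longest match for 211.114.80.203 is 211.112.0.0/12 -> Router B
At Router B: longest match for 211.114.80.203 is 211.112.0.0/14 -> LAN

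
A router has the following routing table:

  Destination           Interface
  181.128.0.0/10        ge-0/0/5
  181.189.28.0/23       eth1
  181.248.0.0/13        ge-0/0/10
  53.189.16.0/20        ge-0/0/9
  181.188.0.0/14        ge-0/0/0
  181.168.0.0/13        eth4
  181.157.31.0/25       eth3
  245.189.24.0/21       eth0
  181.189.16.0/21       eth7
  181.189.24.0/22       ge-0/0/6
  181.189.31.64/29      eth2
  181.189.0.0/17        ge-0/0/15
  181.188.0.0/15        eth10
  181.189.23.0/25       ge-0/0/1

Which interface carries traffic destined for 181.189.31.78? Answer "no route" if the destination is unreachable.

Routes whose prefix contains 181.189.31.78:
  181.128.0.0/10 (181.128.0.0 - 181.191.255.255) -> ge-0/0/5
  181.188.0.0/14 (181.188.0.0 - 181.191.255.255) -> ge-0/0/0
  181.188.0.0/15 (181.188.0.0 - 181.189.255.255) -> eth10
  181.189.0.0/17 (181.189.0.0 - 181.189.127.255) -> ge-0/0/15
More-specific entries that do NOT match:
  181.189.31.64/29 (181.189.31.64 - 181.189.31.71) does not contain 181.189.31.78
  181.157.31.0/25 (181.157.31.0 - 181.157.31.127) does not contain 181.189.31.78
  181.189.23.0/25 (181.189.23.0 - 181.189.23.127) does not contain 181.189.31.78
  181.189.28.0/23 (181.189.28.0 - 181.189.29.255) does not contain 181.189.31.78
  181.189.24.0/22 (181.189.24.0 - 181.189.27.255) does not contain 181.189.31.78
  245.189.24.0/21 (245.189.24.0 - 245.189.31.255) does not contain 181.189.31.78
  181.189.16.0/21 (181.189.16.0 - 181.189.23.255) does not contain 181.189.31.78
  53.189.16.0/20 (53.189.16.0 - 53.189.31.255) does not contain 181.189.31.78
Longest matching prefix is /17 -> interface ge-0/0/15.

ge-0/0/15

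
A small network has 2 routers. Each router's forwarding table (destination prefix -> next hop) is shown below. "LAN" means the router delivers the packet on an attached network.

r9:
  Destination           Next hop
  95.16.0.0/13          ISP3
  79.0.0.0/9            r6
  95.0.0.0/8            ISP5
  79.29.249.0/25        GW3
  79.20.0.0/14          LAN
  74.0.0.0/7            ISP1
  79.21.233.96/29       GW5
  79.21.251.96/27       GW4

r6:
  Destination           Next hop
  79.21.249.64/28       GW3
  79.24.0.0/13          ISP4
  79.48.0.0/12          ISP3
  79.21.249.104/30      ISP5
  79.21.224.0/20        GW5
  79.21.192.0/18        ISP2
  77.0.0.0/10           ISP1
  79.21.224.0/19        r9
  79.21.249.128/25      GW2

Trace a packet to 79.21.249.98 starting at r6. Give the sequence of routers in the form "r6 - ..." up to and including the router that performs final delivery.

At r6: longest match for 79.21.249.98 is 79.21.224.0/19 -> r9
At r9: longest match for 79.21.249.98 is 79.20.0.0/14 -> LAN

r6 - r9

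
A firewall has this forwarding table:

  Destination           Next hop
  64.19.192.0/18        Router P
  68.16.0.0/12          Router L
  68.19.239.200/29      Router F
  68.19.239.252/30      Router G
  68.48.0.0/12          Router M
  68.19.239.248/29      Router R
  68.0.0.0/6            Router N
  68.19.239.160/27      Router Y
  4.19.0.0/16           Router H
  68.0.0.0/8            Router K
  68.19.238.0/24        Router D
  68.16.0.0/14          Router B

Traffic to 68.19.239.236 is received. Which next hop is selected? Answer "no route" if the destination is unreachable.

Router B

Routes whose prefix contains 68.19.239.236:
  68.0.0.0/6 (68.0.0.0 - 71.255.255.255) -> Router N
  68.0.0.0/8 (68.0.0.0 - 68.255.255.255) -> Router K
  68.16.0.0/12 (68.16.0.0 - 68.31.255.255) -> Router L
  68.16.0.0/14 (68.16.0.0 - 68.19.255.255) -> Router B
More-specific entries that do NOT match:
  68.19.239.252/30 (68.19.239.252 - 68.19.239.255) does not contain 68.19.239.236
  68.19.239.200/29 (68.19.239.200 - 68.19.239.207) does not contain 68.19.239.236
  68.19.239.248/29 (68.19.239.248 - 68.19.239.255) does not contain 68.19.239.236
  68.19.239.160/27 (68.19.239.160 - 68.19.239.191) does not contain 68.19.239.236
  68.19.238.0/24 (68.19.238.0 - 68.19.238.255) does not contain 68.19.239.236
  64.19.192.0/18 (64.19.192.0 - 64.19.255.255) does not contain 68.19.239.236
  4.19.0.0/16 (4.19.0.0 - 4.19.255.255) does not contain 68.19.239.236
Longest matching prefix is /14 -> next hop Router B.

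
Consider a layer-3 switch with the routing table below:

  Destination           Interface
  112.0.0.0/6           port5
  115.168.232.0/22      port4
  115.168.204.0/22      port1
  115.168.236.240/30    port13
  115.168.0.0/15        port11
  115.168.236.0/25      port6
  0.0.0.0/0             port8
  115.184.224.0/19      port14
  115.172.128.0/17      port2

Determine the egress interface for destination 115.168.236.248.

port11

Routes whose prefix contains 115.168.236.248:
  0.0.0.0/0 (default, matches everything) -> port8
  112.0.0.0/6 (112.0.0.0 - 115.255.255.255) -> port5
  115.168.0.0/15 (115.168.0.0 - 115.169.255.255) -> port11
More-specific entries that do NOT match:
  115.168.236.240/30 (115.168.236.240 - 115.168.236.243) does not contain 115.168.236.248
  115.168.236.0/25 (115.168.236.0 - 115.168.236.127) does not contain 115.168.236.248
  115.168.232.0/22 (115.168.232.0 - 115.168.235.255) does not contain 115.168.236.248
  115.168.204.0/22 (115.168.204.0 - 115.168.207.255) does not contain 115.168.236.248
  115.184.224.0/19 (115.184.224.0 - 115.184.255.255) does not contain 115.168.236.248
  115.172.128.0/17 (115.172.128.0 - 115.172.255.255) does not contain 115.168.236.248
Longest matching prefix is /15 -> interface port11.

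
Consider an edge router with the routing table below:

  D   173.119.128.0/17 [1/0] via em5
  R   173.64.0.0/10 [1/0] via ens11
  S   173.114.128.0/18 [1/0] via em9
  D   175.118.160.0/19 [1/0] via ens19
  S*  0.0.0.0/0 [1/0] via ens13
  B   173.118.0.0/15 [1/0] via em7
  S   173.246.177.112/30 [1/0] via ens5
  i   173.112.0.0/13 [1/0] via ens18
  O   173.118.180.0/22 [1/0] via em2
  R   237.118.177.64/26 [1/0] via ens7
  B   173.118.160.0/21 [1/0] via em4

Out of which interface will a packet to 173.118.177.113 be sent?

Routes whose prefix contains 173.118.177.113:
  0.0.0.0/0 (default, matches everything) -> ens13
  173.64.0.0/10 (173.64.0.0 - 173.127.255.255) -> ens11
  173.112.0.0/13 (173.112.0.0 - 173.119.255.255) -> ens18
  173.118.0.0/15 (173.118.0.0 - 173.119.255.255) -> em7
More-specific entries that do NOT match:
  173.246.177.112/30 (173.246.177.112 - 173.246.177.115) does not contain 173.118.177.113
  237.118.177.64/26 (237.118.177.64 - 237.118.177.127) does not contain 173.118.177.113
  173.118.180.0/22 (173.118.180.0 - 173.118.183.255) does not contain 173.118.177.113
  173.118.160.0/21 (173.118.160.0 - 173.118.167.255) does not contain 173.118.177.113
  175.118.160.0/19 (175.118.160.0 - 175.118.191.255) does not contain 173.118.177.113
  173.114.128.0/18 (173.114.128.0 - 173.114.191.255) does not contain 173.118.177.113
  173.119.128.0/17 (173.119.128.0 - 173.119.255.255) does not contain 173.118.177.113
Longest matching prefix is /15 -> interface em7.

em7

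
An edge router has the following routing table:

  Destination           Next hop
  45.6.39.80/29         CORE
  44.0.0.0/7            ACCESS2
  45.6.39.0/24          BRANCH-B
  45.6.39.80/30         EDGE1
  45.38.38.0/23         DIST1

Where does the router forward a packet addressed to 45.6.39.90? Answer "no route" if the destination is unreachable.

BRANCH-B

Routes whose prefix contains 45.6.39.90:
  44.0.0.0/7 (44.0.0.0 - 45.255.255.255) -> ACCESS2
  45.6.39.0/24 (45.6.39.0 - 45.6.39.255) -> BRANCH-B
More-specific entries that do NOT match:
  45.6.39.80/30 (45.6.39.80 - 45.6.39.83) does not contain 45.6.39.90
  45.6.39.80/29 (45.6.39.80 - 45.6.39.87) does not contain 45.6.39.90
Longest matching prefix is /24 -> next hop BRANCH-B.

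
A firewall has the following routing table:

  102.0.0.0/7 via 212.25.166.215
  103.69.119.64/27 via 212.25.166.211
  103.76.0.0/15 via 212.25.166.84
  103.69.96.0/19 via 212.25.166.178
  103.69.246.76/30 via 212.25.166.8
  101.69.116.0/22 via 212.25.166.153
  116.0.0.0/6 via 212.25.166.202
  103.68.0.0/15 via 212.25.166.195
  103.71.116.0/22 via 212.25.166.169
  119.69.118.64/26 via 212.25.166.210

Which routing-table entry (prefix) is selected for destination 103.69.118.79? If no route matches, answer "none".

Entries matching 103.69.118.79:
  102.0.0.0/7 (102.0.0.0 - 103.255.255.255)
  103.68.0.0/15 (103.68.0.0 - 103.69.255.255)
  103.69.96.0/19 (103.69.96.0 - 103.69.127.255)
Most specific is 103.69.96.0/19.

103.69.96.0/19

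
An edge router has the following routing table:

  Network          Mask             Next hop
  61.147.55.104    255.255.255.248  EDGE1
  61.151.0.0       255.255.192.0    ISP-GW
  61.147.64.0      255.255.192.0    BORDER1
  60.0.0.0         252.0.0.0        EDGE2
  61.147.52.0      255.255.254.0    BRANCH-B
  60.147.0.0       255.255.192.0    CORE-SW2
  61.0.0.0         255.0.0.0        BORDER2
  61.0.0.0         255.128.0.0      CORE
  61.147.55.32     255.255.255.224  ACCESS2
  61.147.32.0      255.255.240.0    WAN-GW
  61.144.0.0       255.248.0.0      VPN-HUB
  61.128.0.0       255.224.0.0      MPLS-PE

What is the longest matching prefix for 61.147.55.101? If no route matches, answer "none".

61.144.0.0/13

Entries matching 61.147.55.101:
  60.0.0.0/6 (60.0.0.0 - 63.255.255.255)
  61.0.0.0/8 (61.0.0.0 - 61.255.255.255)
  61.128.0.0/11 (61.128.0.0 - 61.159.255.255)
  61.144.0.0/13 (61.144.0.0 - 61.151.255.255)
Most specific is 61.144.0.0/13.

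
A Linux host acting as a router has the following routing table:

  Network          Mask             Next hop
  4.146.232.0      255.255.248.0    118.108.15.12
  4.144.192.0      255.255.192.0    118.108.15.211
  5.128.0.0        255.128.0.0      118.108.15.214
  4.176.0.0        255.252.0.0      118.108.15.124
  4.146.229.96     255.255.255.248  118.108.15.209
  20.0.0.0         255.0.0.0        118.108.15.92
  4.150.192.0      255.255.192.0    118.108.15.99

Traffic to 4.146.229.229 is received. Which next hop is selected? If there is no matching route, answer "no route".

No entry's prefix contains 4.146.229.229; there is no default route.

no route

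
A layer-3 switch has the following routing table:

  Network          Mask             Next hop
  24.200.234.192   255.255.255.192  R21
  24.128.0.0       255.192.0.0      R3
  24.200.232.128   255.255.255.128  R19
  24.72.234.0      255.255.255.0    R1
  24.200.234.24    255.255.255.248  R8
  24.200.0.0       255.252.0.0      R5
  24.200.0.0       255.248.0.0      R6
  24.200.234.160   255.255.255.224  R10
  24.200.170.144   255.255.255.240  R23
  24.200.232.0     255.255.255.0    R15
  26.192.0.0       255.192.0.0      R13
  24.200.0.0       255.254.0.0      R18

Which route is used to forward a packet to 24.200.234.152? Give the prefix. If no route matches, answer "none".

Entries matching 24.200.234.152:
  24.200.0.0/13 (24.200.0.0 - 24.207.255.255)
  24.200.0.0/14 (24.200.0.0 - 24.203.255.255)
  24.200.0.0/15 (24.200.0.0 - 24.201.255.255)
Most specific is 24.200.0.0/15.

24.200.0.0/15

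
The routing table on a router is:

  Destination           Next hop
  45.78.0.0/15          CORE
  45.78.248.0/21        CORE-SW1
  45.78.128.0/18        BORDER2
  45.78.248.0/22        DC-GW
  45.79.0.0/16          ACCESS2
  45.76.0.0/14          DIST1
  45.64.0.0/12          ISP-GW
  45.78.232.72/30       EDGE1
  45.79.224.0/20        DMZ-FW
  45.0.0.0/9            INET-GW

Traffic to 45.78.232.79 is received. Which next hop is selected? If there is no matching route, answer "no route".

CORE

Routes whose prefix contains 45.78.232.79:
  45.0.0.0/9 (45.0.0.0 - 45.127.255.255) -> INET-GW
  45.64.0.0/12 (45.64.0.0 - 45.79.255.255) -> ISP-GW
  45.76.0.0/14 (45.76.0.0 - 45.79.255.255) -> DIST1
  45.78.0.0/15 (45.78.0.0 - 45.79.255.255) -> CORE
More-specific entries that do NOT match:
  45.78.232.72/30 (45.78.232.72 - 45.78.232.75) does not contain 45.78.232.79
  45.78.248.0/22 (45.78.248.0 - 45.78.251.255) does not contain 45.78.232.79
  45.78.248.0/21 (45.78.248.0 - 45.78.255.255) does not contain 45.78.232.79
  45.79.224.0/20 (45.79.224.0 - 45.79.239.255) does not contain 45.78.232.79
  45.78.128.0/18 (45.78.128.0 - 45.78.191.255) does not contain 45.78.232.79
  45.79.0.0/16 (45.79.0.0 - 45.79.255.255) does not contain 45.78.232.79
Longest matching prefix is /15 -> next hop CORE.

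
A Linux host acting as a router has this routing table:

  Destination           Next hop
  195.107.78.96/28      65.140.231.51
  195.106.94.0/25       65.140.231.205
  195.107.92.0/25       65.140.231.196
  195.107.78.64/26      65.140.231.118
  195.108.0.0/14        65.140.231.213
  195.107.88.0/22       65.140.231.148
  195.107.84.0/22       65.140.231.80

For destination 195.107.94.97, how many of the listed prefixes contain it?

0

No listed prefix contains 195.107.94.97.
Total matching entries: 0.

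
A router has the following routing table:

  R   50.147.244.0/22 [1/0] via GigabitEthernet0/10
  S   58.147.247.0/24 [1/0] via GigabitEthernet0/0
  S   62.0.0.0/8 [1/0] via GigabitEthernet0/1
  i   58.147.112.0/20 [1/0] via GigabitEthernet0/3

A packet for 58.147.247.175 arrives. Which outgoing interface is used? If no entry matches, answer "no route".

GigabitEthernet0/0

Routes whose prefix contains 58.147.247.175:
  58.147.247.0/24 (58.147.247.0 - 58.147.247.255) -> GigabitEthernet0/0
Longest matching prefix is /24 -> interface GigabitEthernet0/0.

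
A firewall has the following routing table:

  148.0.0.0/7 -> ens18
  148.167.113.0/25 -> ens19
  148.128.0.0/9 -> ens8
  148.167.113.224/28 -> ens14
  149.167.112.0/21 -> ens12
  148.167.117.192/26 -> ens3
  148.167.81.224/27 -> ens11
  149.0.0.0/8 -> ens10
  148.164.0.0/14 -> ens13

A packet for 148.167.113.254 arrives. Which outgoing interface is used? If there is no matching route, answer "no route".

ens13

Routes whose prefix contains 148.167.113.254:
  148.0.0.0/7 (148.0.0.0 - 149.255.255.255) -> ens18
  148.128.0.0/9 (148.128.0.0 - 148.255.255.255) -> ens8
  148.164.0.0/14 (148.164.0.0 - 148.167.255.255) -> ens13
More-specific entries that do NOT match:
  148.167.113.224/28 (148.167.113.224 - 148.167.113.239) does not contain 148.167.113.254
  148.167.81.224/27 (148.167.81.224 - 148.167.81.255) does not contain 148.167.113.254
  148.167.117.192/26 (148.167.117.192 - 148.167.117.255) does not contain 148.167.113.254
  148.167.113.0/25 (148.167.113.0 - 148.167.113.127) does not contain 148.167.113.254
  149.167.112.0/21 (149.167.112.0 - 149.167.119.255) does not contain 148.167.113.254
Longest matching prefix is /14 -> interface ens13.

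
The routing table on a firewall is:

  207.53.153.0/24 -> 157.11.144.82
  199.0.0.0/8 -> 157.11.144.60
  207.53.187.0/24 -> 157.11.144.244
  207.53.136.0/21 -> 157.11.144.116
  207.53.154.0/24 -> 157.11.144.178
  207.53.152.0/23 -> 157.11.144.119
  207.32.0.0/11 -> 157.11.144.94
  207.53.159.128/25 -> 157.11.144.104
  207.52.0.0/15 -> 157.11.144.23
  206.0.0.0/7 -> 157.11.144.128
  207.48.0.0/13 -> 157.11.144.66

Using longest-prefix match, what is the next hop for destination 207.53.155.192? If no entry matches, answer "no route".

157.11.144.23

Routes whose prefix contains 207.53.155.192:
  206.0.0.0/7 (206.0.0.0 - 207.255.255.255) -> 157.11.144.128
  207.32.0.0/11 (207.32.0.0 - 207.63.255.255) -> 157.11.144.94
  207.48.0.0/13 (207.48.0.0 - 207.55.255.255) -> 157.11.144.66
  207.52.0.0/15 (207.52.0.0 - 207.53.255.255) -> 157.11.144.23
More-specific entries that do NOT match:
  207.53.159.128/25 (207.53.159.128 - 207.53.159.255) does not contain 207.53.155.192
  207.53.153.0/24 (207.53.153.0 - 207.53.153.255) does not contain 207.53.155.192
  207.53.187.0/24 (207.53.187.0 - 207.53.187.255) does not contain 207.53.155.192
  207.53.154.0/24 (207.53.154.0 - 207.53.154.255) does not contain 207.53.155.192
  207.53.152.0/23 (207.53.152.0 - 207.53.153.255) does not contain 207.53.155.192
  207.53.136.0/21 (207.53.136.0 - 207.53.143.255) does not contain 207.53.155.192
Longest matching prefix is /15 -> next hop 157.11.144.23.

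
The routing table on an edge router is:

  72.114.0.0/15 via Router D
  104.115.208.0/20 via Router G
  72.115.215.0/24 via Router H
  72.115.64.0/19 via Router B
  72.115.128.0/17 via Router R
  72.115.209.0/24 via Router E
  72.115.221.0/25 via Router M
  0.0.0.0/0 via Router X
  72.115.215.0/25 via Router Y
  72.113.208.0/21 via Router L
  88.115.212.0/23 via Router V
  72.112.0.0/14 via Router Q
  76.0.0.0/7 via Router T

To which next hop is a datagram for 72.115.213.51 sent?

Routes whose prefix contains 72.115.213.51:
  0.0.0.0/0 (default, matches everything) -> Router X
  72.112.0.0/14 (72.112.0.0 - 72.115.255.255) -> Router Q
  72.114.0.0/15 (72.114.0.0 - 72.115.255.255) -> Router D
  72.115.128.0/17 (72.115.128.0 - 72.115.255.255) -> Router R
More-specific entries that do NOT match:
  72.115.221.0/25 (72.115.221.0 - 72.115.221.127) does not contain 72.115.213.51
  72.115.215.0/25 (72.115.215.0 - 72.115.215.127) does not contain 72.115.213.51
  72.115.215.0/24 (72.115.215.0 - 72.115.215.255) does not contain 72.115.213.51
  72.115.209.0/24 (72.115.209.0 - 72.115.209.255) does not contain 72.115.213.51
  88.115.212.0/23 (88.115.212.0 - 88.115.213.255) does not contain 72.115.213.51
  72.113.208.0/21 (72.113.208.0 - 72.113.215.255) does not contain 72.115.213.51
  104.115.208.0/20 (104.115.208.0 - 104.115.223.255) does not contain 72.115.213.51
  72.115.64.0/19 (72.115.64.0 - 72.115.95.255) does not contain 72.115.213.51
Longest matching prefix is /17 -> next hop Router R.

Router R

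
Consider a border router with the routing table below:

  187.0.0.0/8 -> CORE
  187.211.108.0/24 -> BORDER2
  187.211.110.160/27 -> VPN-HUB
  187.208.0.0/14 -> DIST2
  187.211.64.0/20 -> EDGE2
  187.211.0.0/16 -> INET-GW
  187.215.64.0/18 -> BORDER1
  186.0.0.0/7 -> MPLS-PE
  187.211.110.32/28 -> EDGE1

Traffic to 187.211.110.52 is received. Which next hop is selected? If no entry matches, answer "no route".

Routes whose prefix contains 187.211.110.52:
  186.0.0.0/7 (186.0.0.0 - 187.255.255.255) -> MPLS-PE
  187.0.0.0/8 (187.0.0.0 - 187.255.255.255) -> CORE
  187.208.0.0/14 (187.208.0.0 - 187.211.255.255) -> DIST2
  187.211.0.0/16 (187.211.0.0 - 187.211.255.255) -> INET-GW
More-specific entries that do NOT match:
  187.211.110.32/28 (187.211.110.32 - 187.211.110.47) does not contain 187.211.110.52
  187.211.110.160/27 (187.211.110.160 - 187.211.110.191) does not contain 187.211.110.52
  187.211.108.0/24 (187.211.108.0 - 187.211.108.255) does not contain 187.211.110.52
  187.211.64.0/20 (187.211.64.0 - 187.211.79.255) does not contain 187.211.110.52
  187.215.64.0/18 (187.215.64.0 - 187.215.127.255) does not contain 187.211.110.52
Longest matching prefix is /16 -> next hop INET-GW.

INET-GW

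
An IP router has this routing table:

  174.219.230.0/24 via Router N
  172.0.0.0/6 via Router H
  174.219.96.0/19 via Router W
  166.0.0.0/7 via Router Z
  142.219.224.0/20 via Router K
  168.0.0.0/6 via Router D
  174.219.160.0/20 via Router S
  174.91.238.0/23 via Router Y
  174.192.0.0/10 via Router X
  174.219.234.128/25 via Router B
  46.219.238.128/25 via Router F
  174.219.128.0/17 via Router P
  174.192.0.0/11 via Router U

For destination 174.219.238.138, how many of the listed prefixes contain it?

4

Prefixes containing 174.219.238.138:
  172.0.0.0/6 (172.0.0.0 - 175.255.255.255)
  174.192.0.0/10 (174.192.0.0 - 174.255.255.255)
  174.192.0.0/11 (174.192.0.0 - 174.223.255.255)
  174.219.128.0/17 (174.219.128.0 - 174.219.255.255)
Total matching entries: 4.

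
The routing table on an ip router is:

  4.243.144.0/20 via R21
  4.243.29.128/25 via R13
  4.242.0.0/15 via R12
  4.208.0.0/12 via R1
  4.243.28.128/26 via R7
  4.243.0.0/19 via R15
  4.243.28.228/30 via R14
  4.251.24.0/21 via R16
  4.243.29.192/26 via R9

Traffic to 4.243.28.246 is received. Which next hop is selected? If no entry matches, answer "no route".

Routes whose prefix contains 4.243.28.246:
  4.242.0.0/15 (4.242.0.0 - 4.243.255.255) -> R12
  4.243.0.0/19 (4.243.0.0 - 4.243.31.255) -> R15
More-specific entries that do NOT match:
  4.243.28.228/30 (4.243.28.228 - 4.243.28.231) does not contain 4.243.28.246
  4.243.28.128/26 (4.243.28.128 - 4.243.28.191) does not contain 4.243.28.246
  4.243.29.192/26 (4.243.29.192 - 4.243.29.255) does not contain 4.243.28.246
  4.243.29.128/25 (4.243.29.128 - 4.243.29.255) does not contain 4.243.28.246
  4.251.24.0/21 (4.251.24.0 - 4.251.31.255) does not contain 4.243.28.246
  4.243.144.0/20 (4.243.144.0 - 4.243.159.255) does not contain 4.243.28.246
Longest matching prefix is /19 -> next hop R15.

R15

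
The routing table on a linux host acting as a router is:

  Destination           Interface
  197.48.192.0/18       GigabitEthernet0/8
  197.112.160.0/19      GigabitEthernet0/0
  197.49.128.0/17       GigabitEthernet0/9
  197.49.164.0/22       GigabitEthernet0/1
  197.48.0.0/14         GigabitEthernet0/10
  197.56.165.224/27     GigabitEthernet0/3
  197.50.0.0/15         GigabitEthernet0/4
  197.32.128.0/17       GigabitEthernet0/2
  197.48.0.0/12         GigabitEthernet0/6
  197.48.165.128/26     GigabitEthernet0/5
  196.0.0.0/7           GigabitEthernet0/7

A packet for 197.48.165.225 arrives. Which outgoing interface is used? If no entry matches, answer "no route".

GigabitEthernet0/10

Routes whose prefix contains 197.48.165.225:
  196.0.0.0/7 (196.0.0.0 - 197.255.255.255) -> GigabitEthernet0/7
  197.48.0.0/12 (197.48.0.0 - 197.63.255.255) -> GigabitEthernet0/6
  197.48.0.0/14 (197.48.0.0 - 197.51.255.255) -> GigabitEthernet0/10
More-specific entries that do NOT match:
  197.56.165.224/27 (197.56.165.224 - 197.56.165.255) does not contain 197.48.165.225
  197.48.165.128/26 (197.48.165.128 - 197.48.165.191) does not contain 197.48.165.225
  197.49.164.0/22 (197.49.164.0 - 197.49.167.255) does not contain 197.48.165.225
  197.112.160.0/19 (197.112.160.0 - 197.112.191.255) does not contain 197.48.165.225
  197.48.192.0/18 (197.48.192.0 - 197.48.255.255) does not contain 197.48.165.225
  197.49.128.0/17 (197.49.128.0 - 197.49.255.255) does not contain 197.48.165.225
  197.32.128.0/17 (197.32.128.0 - 197.32.255.255) does not contain 197.48.165.225
  197.50.0.0/15 (197.50.0.0 - 197.51.255.255) does not contain 197.48.165.225
Longest matching prefix is /14 -> interface GigabitEthernet0/10.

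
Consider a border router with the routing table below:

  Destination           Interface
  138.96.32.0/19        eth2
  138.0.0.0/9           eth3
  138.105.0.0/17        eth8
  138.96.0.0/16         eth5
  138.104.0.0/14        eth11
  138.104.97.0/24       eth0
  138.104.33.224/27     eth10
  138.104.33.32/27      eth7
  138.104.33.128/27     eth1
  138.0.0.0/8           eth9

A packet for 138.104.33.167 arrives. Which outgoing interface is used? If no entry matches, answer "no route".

Routes whose prefix contains 138.104.33.167:
  138.0.0.0/8 (138.0.0.0 - 138.255.255.255) -> eth9
  138.0.0.0/9 (138.0.0.0 - 138.127.255.255) -> eth3
  138.104.0.0/14 (138.104.0.0 - 138.107.255.255) -> eth11
More-specific entries that do NOT match:
  138.104.33.224/27 (138.104.33.224 - 138.104.33.255) does not contain 138.104.33.167
  138.104.33.32/27 (138.104.33.32 - 138.104.33.63) does not contain 138.104.33.167
  138.104.33.128/27 (138.104.33.128 - 138.104.33.159) does not contain 138.104.33.167
  138.104.97.0/24 (138.104.97.0 - 138.104.97.255) does not contain 138.104.33.167
  138.96.32.0/19 (138.96.32.0 - 138.96.63.255) does not contain 138.104.33.167
  138.105.0.0/17 (138.105.0.0 - 138.105.127.255) does not contain 138.104.33.167
  138.96.0.0/16 (138.96.0.0 - 138.96.255.255) does not contain 138.104.33.167
Longest matching prefix is /14 -> interface eth11.

eth11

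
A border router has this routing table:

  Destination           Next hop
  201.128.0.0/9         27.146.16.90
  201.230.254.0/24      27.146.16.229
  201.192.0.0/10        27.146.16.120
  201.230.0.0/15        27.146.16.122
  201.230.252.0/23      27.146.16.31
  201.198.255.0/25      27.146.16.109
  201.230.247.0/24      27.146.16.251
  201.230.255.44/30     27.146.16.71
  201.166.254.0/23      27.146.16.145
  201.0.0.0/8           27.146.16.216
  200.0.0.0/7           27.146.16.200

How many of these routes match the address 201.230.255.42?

5

Prefixes containing 201.230.255.42:
  200.0.0.0/7 (200.0.0.0 - 201.255.255.255)
  201.0.0.0/8 (201.0.0.0 - 201.255.255.255)
  201.128.0.0/9 (201.128.0.0 - 201.255.255.255)
  201.192.0.0/10 (201.192.0.0 - 201.255.255.255)
  201.230.0.0/15 (201.230.0.0 - 201.231.255.255)
Total matching entries: 5.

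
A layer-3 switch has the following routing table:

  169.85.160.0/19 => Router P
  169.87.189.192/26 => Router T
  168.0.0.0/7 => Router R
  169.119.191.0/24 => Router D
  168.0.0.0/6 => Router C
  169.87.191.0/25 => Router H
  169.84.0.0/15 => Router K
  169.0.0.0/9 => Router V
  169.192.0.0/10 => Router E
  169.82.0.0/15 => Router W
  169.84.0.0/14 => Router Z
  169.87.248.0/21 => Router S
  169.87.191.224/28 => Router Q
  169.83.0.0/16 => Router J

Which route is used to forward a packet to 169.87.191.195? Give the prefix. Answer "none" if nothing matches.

169.84.0.0/14

Entries matching 169.87.191.195:
  168.0.0.0/6 (168.0.0.0 - 171.255.255.255)
  168.0.0.0/7 (168.0.0.0 - 169.255.255.255)
  169.0.0.0/9 (169.0.0.0 - 169.127.255.255)
  169.84.0.0/14 (169.84.0.0 - 169.87.255.255)
Most specific is 169.84.0.0/14.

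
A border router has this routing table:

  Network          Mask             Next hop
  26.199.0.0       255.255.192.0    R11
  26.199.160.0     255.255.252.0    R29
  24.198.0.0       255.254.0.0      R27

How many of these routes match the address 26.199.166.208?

0

No listed prefix contains 26.199.166.208.
Total matching entries: 0.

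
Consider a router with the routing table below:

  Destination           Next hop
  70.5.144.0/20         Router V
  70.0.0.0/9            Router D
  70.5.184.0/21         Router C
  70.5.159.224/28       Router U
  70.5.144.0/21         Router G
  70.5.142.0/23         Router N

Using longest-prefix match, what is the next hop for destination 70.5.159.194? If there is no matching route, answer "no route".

Routes whose prefix contains 70.5.159.194:
  70.0.0.0/9 (70.0.0.0 - 70.127.255.255) -> Router D
  70.5.144.0/20 (70.5.144.0 - 70.5.159.255) -> Router V
More-specific entries that do NOT match:
  70.5.159.224/28 (70.5.159.224 - 70.5.159.239) does not contain 70.5.159.194
  70.5.142.0/23 (70.5.142.0 - 70.5.143.255) does not contain 70.5.159.194
  70.5.184.0/21 (70.5.184.0 - 70.5.191.255) does not contain 70.5.159.194
  70.5.144.0/21 (70.5.144.0 - 70.5.151.255) does not contain 70.5.159.194
Longest matching prefix is /20 -> next hop Router V.

Router V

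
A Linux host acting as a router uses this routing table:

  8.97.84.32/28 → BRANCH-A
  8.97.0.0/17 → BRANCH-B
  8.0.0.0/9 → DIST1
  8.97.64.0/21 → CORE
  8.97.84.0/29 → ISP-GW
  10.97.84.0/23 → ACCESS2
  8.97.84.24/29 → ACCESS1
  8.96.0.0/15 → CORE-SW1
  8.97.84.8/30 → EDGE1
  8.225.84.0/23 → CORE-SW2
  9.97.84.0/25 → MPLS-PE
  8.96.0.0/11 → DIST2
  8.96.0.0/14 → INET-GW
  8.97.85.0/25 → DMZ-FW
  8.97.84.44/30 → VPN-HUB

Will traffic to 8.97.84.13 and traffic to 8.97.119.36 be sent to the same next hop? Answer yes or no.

8.97.84.13: longest match 8.97.0.0/17 -> BRANCH-B
8.97.119.36: longest match 8.97.0.0/17 -> BRANCH-B

yes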